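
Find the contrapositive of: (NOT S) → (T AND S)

Contrapositive: NOT (T AND S) → S
Note: A statement and its contrapositive are logically equivalent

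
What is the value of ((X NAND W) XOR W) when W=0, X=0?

Substituting: ((0 NAND 0) XOR 0)
= 1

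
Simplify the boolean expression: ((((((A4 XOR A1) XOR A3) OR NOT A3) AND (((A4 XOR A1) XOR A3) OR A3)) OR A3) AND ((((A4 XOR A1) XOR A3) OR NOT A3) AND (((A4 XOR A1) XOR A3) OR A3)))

By absorption (E AND (E OR v) = E) then distribution ((E OR v) AND (E OR NOT v) = E):
= ((A4 XOR A1) XOR A3)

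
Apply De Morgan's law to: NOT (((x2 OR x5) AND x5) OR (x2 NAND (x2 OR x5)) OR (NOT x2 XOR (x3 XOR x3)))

NOT ((x2 OR x5) AND x5) AND NOT (x2 NAND (x2 OR x5)) AND NOT (NOT x2 XOR (x3 XOR x3))
De Morgan's: NOT(OR of terms) = AND of negations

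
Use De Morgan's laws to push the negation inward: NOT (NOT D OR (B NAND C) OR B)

D AND NOT (B NAND C) AND NOT B
De Morgan's: NOT(OR of terms) = AND of negations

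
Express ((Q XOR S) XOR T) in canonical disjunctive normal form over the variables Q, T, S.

(NOT Q AND NOT T AND S) OR (NOT Q AND T AND NOT S) OR (Q AND NOT T AND NOT S) OR (Q AND T AND S)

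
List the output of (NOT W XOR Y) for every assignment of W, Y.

W | Y | Output
--------------
0 | 0 | 1
0 | 1 | 0
1 | 0 | 0
1 | 1 | 1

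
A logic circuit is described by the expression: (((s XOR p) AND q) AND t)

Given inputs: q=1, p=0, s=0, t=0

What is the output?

Substituting: (((0 XOR 0) AND 1) AND 0)
= 0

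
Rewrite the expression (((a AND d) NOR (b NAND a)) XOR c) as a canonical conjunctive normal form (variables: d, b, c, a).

(d OR b OR c OR a) AND (d OR b OR c OR NOT a) AND (d OR NOT b OR c OR a) AND (d OR NOT b OR NOT c OR NOT a) AND (NOT d OR b OR c OR a) AND (NOT d OR b OR c OR NOT a) AND (NOT d OR NOT b OR c OR a) AND (NOT d OR NOT b OR c OR NOT a)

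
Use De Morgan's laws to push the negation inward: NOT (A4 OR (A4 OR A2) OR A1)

NOT A4 AND NOT (A4 OR A2) AND NOT A1
De Morgan's: NOT(OR of terms) = AND of negations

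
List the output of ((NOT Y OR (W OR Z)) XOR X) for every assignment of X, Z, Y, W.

X | Z | Y | W | Output
----------------------
0 | 0 | 0 | 0 | 1
0 | 0 | 0 | 1 | 1
0 | 0 | 1 | 0 | 0
0 | 0 | 1 | 1 | 1
0 | 1 | 0 | 0 | 1
0 | 1 | 0 | 1 | 1
0 | 1 | 1 | 0 | 1
0 | 1 | 1 | 1 | 1
1 | 0 | 0 | 0 | 0
1 | 0 | 0 | 1 | 0
1 | 0 | 1 | 0 | 1
1 | 0 | 1 | 1 | 0
1 | 1 | 0 | 0 | 0
1 | 1 | 0 | 1 | 0
1 | 1 | 1 | 0 | 0
1 | 1 | 1 | 1 | 0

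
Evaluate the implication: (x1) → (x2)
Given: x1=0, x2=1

Antecedent (x1) = 0; consequent (x2) = 1.
0 → 1 = 1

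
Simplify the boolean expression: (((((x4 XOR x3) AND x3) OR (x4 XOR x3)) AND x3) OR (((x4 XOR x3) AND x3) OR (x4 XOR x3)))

By absorption (E OR (E AND v) = E) then absorption (E OR (E AND v) = E):
= (x4 XOR x3)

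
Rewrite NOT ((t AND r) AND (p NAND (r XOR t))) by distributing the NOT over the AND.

NOT (t AND r) OR NOT (p NAND (r XOR t))
De Morgan's: NOT(AND of terms) = OR of negations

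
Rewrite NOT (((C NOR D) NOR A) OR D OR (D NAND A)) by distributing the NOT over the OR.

NOT ((C NOR D) NOR A) AND NOT D AND NOT (D NAND A)
De Morgan's: NOT(OR of terms) = AND of negations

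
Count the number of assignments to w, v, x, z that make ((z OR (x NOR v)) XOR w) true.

Satisfying assignments: (0,0,0,0), (0,0,0,1), (0,0,1,1), (0,1,0,1), (0,1,1,1), (1,0,1,0), (1,1,0,0), (1,1,1,0)
Count: 8 out of 16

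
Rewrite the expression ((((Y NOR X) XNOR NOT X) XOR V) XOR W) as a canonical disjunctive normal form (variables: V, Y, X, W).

(NOT V AND NOT Y AND NOT X AND NOT W) OR (NOT V AND NOT Y AND X AND NOT W) OR (NOT V AND Y AND NOT X AND W) OR (NOT V AND Y AND X AND NOT W) OR (V AND NOT Y AND NOT X AND W) OR (V AND NOT Y AND X AND W) OR (V AND Y AND NOT X AND NOT W) OR (V AND Y AND X AND W)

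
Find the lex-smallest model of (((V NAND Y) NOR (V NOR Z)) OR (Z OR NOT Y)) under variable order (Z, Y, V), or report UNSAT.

Z=0, Y=0, V=0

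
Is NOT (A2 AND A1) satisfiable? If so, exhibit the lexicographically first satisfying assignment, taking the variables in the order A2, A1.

A2=0, A1=0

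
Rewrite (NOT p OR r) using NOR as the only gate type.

(((p NOR p) NOR r) NOR ((p NOR p) NOR r))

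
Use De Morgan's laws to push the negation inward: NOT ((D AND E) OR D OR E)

NOT (D AND E) AND NOT D AND NOT E
De Morgan's: NOT(OR of terms) = AND of negations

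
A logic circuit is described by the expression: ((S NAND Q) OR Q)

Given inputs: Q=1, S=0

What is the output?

Substituting: ((0 NAND 1) OR 1)
= 1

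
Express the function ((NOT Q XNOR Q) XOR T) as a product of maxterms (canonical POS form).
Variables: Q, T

ΠM(0, 2) = (Q OR T) AND (NOT Q OR T)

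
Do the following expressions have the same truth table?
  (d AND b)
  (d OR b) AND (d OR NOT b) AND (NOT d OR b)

Yes, they are equivalent — the two output columns agree on all 4 assignments:
d | b | Expression 1 | Expression 2
-----------------------------------
0 | 0 | 0 | 0
0 | 1 | 0 | 0
1 | 0 | 0 | 0
1 | 1 | 1 | 1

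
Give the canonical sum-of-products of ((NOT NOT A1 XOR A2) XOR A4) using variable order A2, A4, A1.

Σm(1, 2, 4, 7) = (NOT A2 AND NOT A4 AND A1) OR (NOT A2 AND A4 AND NOT A1) OR (A2 AND NOT A4 AND NOT A1) OR (A2 AND A4 AND A1)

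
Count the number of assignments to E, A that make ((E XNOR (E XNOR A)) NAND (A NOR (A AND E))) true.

Satisfying assignments: (0,0), (0,1), (1,0), (1,1)
Count: 4 out of 4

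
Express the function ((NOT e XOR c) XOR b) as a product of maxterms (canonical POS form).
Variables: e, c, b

ΠM(1, 2, 4, 7) = (e OR c OR NOT b) AND (e OR NOT c OR b) AND (NOT e OR c OR b) AND (NOT e OR NOT c OR NOT b)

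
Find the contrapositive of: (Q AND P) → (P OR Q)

Contrapositive: NOT (P OR Q) → NOT (Q AND P)
Note: A statement and its contrapositive are logically equivalent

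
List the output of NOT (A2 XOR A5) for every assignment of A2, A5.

A2 | A5 | Output
----------------
0 | 0 | 1
0 | 1 | 0
1 | 0 | 0
1 | 1 | 1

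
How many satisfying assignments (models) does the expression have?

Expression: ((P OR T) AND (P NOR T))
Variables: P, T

No assignment satisfies the expression.
Count: 0 out of 4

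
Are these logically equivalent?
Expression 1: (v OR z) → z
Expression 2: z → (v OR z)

No, Converse is not equivalent to original (counterexample: v=1, z=0)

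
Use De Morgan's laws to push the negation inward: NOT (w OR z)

NOT w AND NOT z
De Morgan's: NOT(OR of terms) = AND of negations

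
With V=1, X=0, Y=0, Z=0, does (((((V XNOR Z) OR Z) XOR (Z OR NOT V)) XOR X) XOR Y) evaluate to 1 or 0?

Substituting: (((((1 XNOR 0) OR 0) XOR (0 OR NOT 1)) XOR 0) XOR 0)
= 0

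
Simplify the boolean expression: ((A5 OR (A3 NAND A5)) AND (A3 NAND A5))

By absorption (E AND (E OR v) = E):
= (A3 NAND A5)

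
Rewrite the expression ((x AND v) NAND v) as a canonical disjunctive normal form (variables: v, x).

(NOT v AND NOT x) OR (NOT v AND x) OR (v AND NOT x)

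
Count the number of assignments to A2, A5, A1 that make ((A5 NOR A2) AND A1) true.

Satisfying assignments: (0,0,1)
Count: 1 out of 8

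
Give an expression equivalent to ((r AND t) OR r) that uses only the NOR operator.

((((r NOR r) NOR (t NOR t)) NOR r) NOR (((r NOR r) NOR (t NOR t)) NOR r))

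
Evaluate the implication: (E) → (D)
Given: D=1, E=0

Antecedent (E) = 0; consequent (D) = 1.
0 → 1 = 1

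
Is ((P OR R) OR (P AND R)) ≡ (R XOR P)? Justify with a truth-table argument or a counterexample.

No. Counterexample: with P=1, R=1, Expression 1 = 1 but Expression 2 = 0.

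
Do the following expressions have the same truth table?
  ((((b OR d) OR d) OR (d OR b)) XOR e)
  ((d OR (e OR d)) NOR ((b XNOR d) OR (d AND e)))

No. Counterexample: with d=0, b=0, e=1, Expression 1 = 1 but Expression 2 = 0.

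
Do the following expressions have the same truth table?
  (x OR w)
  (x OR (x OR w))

Yes, they are equivalent — the two output columns agree on all 4 assignments:
x | w | Expression 1 | Expression 2
-----------------------------------
0 | 0 | 0 | 0
0 | 1 | 1 | 1
1 | 0 | 1 | 1
1 | 1 | 1 | 1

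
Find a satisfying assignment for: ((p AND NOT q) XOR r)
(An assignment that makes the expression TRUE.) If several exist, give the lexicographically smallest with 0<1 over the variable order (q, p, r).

q=0, p=0, r=1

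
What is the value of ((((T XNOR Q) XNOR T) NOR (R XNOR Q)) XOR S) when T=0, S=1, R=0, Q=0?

Substituting: ((((0 XNOR 0) XNOR 0) NOR (0 XNOR 0)) XOR 1)
= 1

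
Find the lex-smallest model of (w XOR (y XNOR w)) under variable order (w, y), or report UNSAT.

w=0, y=0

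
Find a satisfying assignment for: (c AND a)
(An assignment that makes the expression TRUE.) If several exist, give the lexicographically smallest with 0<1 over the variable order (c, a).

c=1, a=1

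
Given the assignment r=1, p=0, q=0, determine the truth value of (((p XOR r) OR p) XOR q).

Substituting: (((0 XOR 1) OR 0) XOR 0)
= 1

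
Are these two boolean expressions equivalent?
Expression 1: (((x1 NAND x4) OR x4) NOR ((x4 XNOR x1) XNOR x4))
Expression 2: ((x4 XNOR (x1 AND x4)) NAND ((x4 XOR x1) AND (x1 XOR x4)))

No. Counterexample: with x4=0, x1=0, Expression 1 = 0 but Expression 2 = 1.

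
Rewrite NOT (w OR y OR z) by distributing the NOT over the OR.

NOT w AND NOT y AND NOT z
De Morgan's: NOT(OR of terms) = AND of negations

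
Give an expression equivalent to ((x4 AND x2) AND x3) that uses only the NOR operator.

((((x4 NOR x4) NOR (x2 NOR x2)) NOR ((x4 NOR x4) NOR (x2 NOR x2))) NOR (x3 NOR x3))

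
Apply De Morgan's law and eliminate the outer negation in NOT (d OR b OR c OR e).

NOT d AND NOT b AND NOT c AND NOT e
De Morgan's: NOT(OR of terms) = AND of negations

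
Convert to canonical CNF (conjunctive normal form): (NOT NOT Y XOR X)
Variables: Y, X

(Y OR X) AND (NOT Y OR NOT X)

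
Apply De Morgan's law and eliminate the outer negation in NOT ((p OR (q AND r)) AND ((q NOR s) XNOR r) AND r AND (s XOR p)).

NOT (p OR (q AND r)) OR NOT ((q NOR s) XNOR r) OR NOT r OR NOT (s XOR p)
De Morgan's: NOT(AND of terms) = OR of negations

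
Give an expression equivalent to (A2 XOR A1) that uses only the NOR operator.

((((A2 NOR A1) NOR (A2 NOR A1)) NOR ((A2 NOR A1) NOR (A2 NOR A1))) NOR ((((A2 NOR A2) NOR (A1 NOR A1)) NOR ((A2 NOR A2) NOR (A1 NOR A1))) NOR (((A2 NOR A2) NOR (A1 NOR A1)) NOR ((A2 NOR A2) NOR (A1 NOR A1)))))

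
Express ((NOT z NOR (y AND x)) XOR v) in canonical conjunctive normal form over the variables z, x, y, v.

(z OR x OR y OR v) AND (z OR x OR NOT y OR v) AND (z OR NOT x OR y OR v) AND (z OR NOT x OR NOT y OR v) AND (NOT z OR x OR y OR NOT v) AND (NOT z OR x OR NOT y OR NOT v) AND (NOT z OR NOT x OR y OR NOT v) AND (NOT z OR NOT x OR NOT y OR v)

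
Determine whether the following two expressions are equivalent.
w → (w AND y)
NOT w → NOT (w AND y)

No, Inverse is not equivalent to original (counterexample: y=0, w=1)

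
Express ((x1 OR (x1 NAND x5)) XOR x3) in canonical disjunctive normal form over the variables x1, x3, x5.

(NOT x1 AND NOT x3 AND NOT x5) OR (NOT x1 AND NOT x3 AND x5) OR (x1 AND NOT x3 AND NOT x5) OR (x1 AND NOT x3 AND x5)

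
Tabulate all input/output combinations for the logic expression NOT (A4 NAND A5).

A5 | A4 | Output
----------------
0 | 0 | 0
0 | 1 | 0
1 | 0 | 0
1 | 1 | 1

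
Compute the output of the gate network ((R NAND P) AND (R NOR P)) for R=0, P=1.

Substituting: ((0 NAND 1) AND (0 NOR 1))
= 0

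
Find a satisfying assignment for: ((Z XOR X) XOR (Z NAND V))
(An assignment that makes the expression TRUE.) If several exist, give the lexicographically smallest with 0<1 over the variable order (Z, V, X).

Z=0, V=0, X=0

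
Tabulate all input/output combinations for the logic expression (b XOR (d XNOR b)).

b | d | Output
--------------
0 | 0 | 1
0 | 1 | 0
1 | 0 | 1
1 | 1 | 0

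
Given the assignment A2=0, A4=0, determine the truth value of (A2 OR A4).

Substituting: (0 OR 0)
= 0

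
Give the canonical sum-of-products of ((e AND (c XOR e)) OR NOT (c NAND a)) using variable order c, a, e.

Σm(1, 3, 6, 7) = (NOT c AND NOT a AND e) OR (NOT c AND a AND e) OR (c AND a AND NOT e) OR (c AND a AND e)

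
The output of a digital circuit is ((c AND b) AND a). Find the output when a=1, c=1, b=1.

Substituting: ((1 AND 1) AND 1)
= 1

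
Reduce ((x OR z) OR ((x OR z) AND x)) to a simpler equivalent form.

By absorption (E OR (E AND v) = E):
= (x OR z)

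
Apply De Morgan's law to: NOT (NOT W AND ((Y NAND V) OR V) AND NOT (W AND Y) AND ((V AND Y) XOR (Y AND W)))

W OR NOT ((Y NAND V) OR V) OR (W AND Y) OR NOT ((V AND Y) XOR (Y AND W))
De Morgan's: NOT(AND of terms) = OR of negations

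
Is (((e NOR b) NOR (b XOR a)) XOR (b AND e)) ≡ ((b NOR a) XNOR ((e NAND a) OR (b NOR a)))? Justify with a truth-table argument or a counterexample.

No. Counterexample: with b=0, a=0, e=0, Expression 1 = 0 but Expression 2 = 1.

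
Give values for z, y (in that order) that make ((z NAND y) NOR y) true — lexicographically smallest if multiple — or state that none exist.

UNSATISFIABLE - no assignment makes this expression true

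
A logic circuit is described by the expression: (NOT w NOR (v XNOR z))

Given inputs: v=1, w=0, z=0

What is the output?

Substituting: (NOT 0 NOR (1 XNOR 0))
= 0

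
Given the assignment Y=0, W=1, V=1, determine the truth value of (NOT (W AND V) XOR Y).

Substituting: (NOT (1 AND 1) XOR 0)
= 0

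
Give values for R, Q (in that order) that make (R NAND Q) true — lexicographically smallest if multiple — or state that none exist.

R=0, Q=0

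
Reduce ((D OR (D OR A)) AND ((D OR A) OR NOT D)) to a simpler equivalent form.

By distribution ((E OR v) AND (E OR NOT v) = E):
= (D OR A)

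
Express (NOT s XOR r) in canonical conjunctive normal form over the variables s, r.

(s OR NOT r) AND (NOT s OR r)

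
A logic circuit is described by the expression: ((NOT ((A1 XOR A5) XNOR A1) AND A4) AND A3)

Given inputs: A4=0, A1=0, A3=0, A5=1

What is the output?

Substituting: ((NOT ((0 XOR 1) XNOR 0) AND 0) AND 0)
= 0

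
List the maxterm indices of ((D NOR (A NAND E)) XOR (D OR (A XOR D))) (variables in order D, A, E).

ΠM(0, 1, 3) = (D OR A OR E) AND (D OR A OR NOT E) AND (D OR NOT A OR NOT E)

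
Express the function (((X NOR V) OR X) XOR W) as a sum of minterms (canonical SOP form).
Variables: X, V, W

Σm(0, 3, 4, 6) = (NOT X AND NOT V AND NOT W) OR (NOT X AND V AND W) OR (X AND NOT V AND NOT W) OR (X AND V AND NOT W)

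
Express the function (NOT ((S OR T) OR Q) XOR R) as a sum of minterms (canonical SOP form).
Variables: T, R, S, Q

Σm(0, 5, 6, 7, 12, 13, 14, 15) = (NOT T AND NOT R AND NOT S AND NOT Q) OR (NOT T AND R AND NOT S AND Q) OR (NOT T AND R AND S AND NOT Q) OR (NOT T AND R AND S AND Q) OR (T AND R AND NOT S AND NOT Q) OR (T AND R AND NOT S AND Q) OR (T AND R AND S AND NOT Q) OR (T AND R AND S AND Q)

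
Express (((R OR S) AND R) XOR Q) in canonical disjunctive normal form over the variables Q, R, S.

(NOT Q AND R AND NOT S) OR (NOT Q AND R AND S) OR (Q AND NOT R AND NOT S) OR (Q AND NOT R AND S)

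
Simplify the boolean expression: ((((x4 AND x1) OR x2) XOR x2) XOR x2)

By XOR self-cancellation ((E XOR v) XOR v = E):
= ((x4 AND x1) OR x2)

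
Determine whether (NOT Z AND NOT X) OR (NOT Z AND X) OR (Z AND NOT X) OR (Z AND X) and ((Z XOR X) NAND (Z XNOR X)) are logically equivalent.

Yes, they are equivalent — the two output columns agree on all 4 assignments:
Z | X | Expression 1 | Expression 2
-----------------------------------
0 | 0 | 1 | 1
0 | 1 | 1 | 1
1 | 0 | 1 | 1
1 | 1 | 1 | 1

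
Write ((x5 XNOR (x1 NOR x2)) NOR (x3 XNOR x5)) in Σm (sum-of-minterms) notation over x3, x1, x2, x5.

Σm(3, 5, 7, 8) = (NOT x3 AND NOT x1 AND x2 AND x5) OR (NOT x3 AND x1 AND NOT x2 AND x5) OR (NOT x3 AND x1 AND x2 AND x5) OR (x3 AND NOT x1 AND NOT x2 AND NOT x5)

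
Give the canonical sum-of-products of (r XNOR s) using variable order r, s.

Σm(0, 3) = (NOT r AND NOT s) OR (r AND s)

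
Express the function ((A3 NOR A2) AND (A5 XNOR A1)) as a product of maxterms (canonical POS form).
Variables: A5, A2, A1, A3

ΠM(1, 2, 3, 4, 5, 6, 7, 8, 9, 11, 12, 13, 14, 15) = (A5 OR A2 OR A1 OR NOT A3) AND (A5 OR A2 OR NOT A1 OR A3) AND (A5 OR A2 OR NOT A1 OR NOT A3) AND (A5 OR NOT A2 OR A1 OR A3) AND (A5 OR NOT A2 OR A1 OR NOT A3) AND (A5 OR NOT A2 OR NOT A1 OR A3) AND (A5 OR NOT A2 OR NOT A1 OR NOT A3) AND (NOT A5 OR A2 OR A1 OR A3) AND (NOT A5 OR A2 OR A1 OR NOT A3) AND (NOT A5 OR A2 OR NOT A1 OR NOT A3) AND (NOT A5 OR NOT A2 OR A1 OR A3) AND (NOT A5 OR NOT A2 OR A1 OR NOT A3) AND (NOT A5 OR NOT A2 OR NOT A1 OR A3) AND (NOT A5 OR NOT A2 OR NOT A1 OR NOT A3)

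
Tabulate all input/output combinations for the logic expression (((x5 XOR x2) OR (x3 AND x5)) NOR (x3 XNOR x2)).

x2 | x3 | x5 | Output
---------------------
0 | 0 | 0 | 0
0 | 0 | 1 | 0
0 | 1 | 0 | 1
0 | 1 | 1 | 0
1 | 0 | 0 | 0
1 | 0 | 1 | 1
1 | 1 | 0 | 0
1 | 1 | 1 | 0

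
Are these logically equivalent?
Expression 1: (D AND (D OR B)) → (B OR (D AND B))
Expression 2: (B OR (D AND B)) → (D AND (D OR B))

No, Converse is not equivalent to original (counterexample: B=0, D=1)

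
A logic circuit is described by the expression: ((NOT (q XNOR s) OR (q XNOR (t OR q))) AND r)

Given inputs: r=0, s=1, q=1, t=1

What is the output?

Substituting: ((NOT (1 XNOR 1) OR (1 XNOR (1 OR 1))) AND 0)
= 0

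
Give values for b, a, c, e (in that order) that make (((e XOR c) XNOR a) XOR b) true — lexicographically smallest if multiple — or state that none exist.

b=0, a=0, c=0, e=0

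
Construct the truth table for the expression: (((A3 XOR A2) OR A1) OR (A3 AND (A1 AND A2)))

A2 | A1 | A3 | Output
---------------------
0 | 0 | 0 | 0
0 | 0 | 1 | 1
0 | 1 | 0 | 1
0 | 1 | 1 | 1
1 | 0 | 0 | 1
1 | 0 | 1 | 0
1 | 1 | 0 | 1
1 | 1 | 1 | 1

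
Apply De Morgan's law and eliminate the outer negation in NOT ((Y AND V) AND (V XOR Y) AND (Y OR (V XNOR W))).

NOT (Y AND V) OR NOT (V XOR Y) OR NOT (Y OR (V XNOR W))
De Morgan's: NOT(AND of terms) = OR of negations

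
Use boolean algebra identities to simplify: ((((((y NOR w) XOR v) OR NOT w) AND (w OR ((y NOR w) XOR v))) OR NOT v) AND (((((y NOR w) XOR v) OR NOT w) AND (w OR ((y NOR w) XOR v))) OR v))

By distribution ((E OR v) AND (E OR NOT v) = E) then distribution ((E OR v) AND (E OR NOT v) = E):
= ((y NOR w) XOR v)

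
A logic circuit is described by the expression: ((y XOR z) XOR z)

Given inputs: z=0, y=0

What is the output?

Substituting: ((0 XOR 0) XOR 0)
= 0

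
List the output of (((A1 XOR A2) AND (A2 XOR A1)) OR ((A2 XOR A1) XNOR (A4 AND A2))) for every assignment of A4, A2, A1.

A4 | A2 | A1 | Output
---------------------
0 | 0 | 0 | 1
0 | 0 | 1 | 1
0 | 1 | 0 | 1
0 | 1 | 1 | 1
1 | 0 | 0 | 1
1 | 0 | 1 | 1
1 | 1 | 0 | 1
1 | 1 | 1 | 0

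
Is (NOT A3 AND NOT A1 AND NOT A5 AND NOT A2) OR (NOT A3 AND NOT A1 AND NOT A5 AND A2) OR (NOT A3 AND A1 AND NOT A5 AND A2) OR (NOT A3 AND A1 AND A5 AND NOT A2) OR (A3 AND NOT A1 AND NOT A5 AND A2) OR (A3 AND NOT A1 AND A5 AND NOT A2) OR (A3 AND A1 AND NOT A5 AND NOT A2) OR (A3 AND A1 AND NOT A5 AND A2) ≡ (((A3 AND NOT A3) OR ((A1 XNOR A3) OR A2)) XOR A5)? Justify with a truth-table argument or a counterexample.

Yes, they are equivalent — the two output columns agree on all 16 assignments:
A3 | A1 | A5 | A2 | Expression 1 | Expression 2
-----------------------------------------------
0 | 0 | 0 | 0 | 1 | 1
0 | 0 | 0 | 1 | 1 | 1
0 | 0 | 1 | 0 | 0 | 0
0 | 0 | 1 | 1 | 0 | 0
0 | 1 | 0 | 0 | 0 | 0
0 | 1 | 0 | 1 | 1 | 1
0 | 1 | 1 | 0 | 1 | 1
0 | 1 | 1 | 1 | 0 | 0
1 | 0 | 0 | 0 | 0 | 0
1 | 0 | 0 | 1 | 1 | 1
1 | 0 | 1 | 0 | 1 | 1
1 | 0 | 1 | 1 | 0 | 0
1 | 1 | 0 | 0 | 1 | 1
1 | 1 | 0 | 1 | 1 | 1
1 | 1 | 1 | 0 | 0 | 0
1 | 1 | 1 | 1 | 0 | 0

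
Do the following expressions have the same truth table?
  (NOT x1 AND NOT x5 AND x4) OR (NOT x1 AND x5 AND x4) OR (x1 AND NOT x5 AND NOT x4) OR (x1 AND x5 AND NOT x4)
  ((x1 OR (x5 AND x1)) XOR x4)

Yes, they are equivalent — the two output columns agree on all 8 assignments:
x1 | x5 | x4 | Expression 1 | Expression 2
------------------------------------------
0 | 0 | 0 | 0 | 0
0 | 0 | 1 | 1 | 1
0 | 1 | 0 | 0 | 0
0 | 1 | 1 | 1 | 1
1 | 0 | 0 | 1 | 1
1 | 0 | 1 | 0 | 0
1 | 1 | 0 | 1 | 1
1 | 1 | 1 | 0 | 0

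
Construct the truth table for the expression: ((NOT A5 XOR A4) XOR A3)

A4 | A5 | A3 | Output
---------------------
0 | 0 | 0 | 1
0 | 0 | 1 | 0
0 | 1 | 0 | 0
0 | 1 | 1 | 1
1 | 0 | 0 | 0
1 | 0 | 1 | 1
1 | 1 | 0 | 1
1 | 1 | 1 | 0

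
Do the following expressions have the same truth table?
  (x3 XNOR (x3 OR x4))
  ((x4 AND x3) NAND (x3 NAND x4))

No. Counterexample: with x4=1, x3=0, Expression 1 = 0 but Expression 2 = 1.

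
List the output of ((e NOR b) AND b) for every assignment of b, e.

b | e | Output
--------------
0 | 0 | 0
0 | 1 | 0
1 | 0 | 0
1 | 1 | 0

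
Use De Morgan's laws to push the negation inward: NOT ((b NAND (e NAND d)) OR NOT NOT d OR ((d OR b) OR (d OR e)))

NOT (b NAND (e NAND d)) AND NOT d AND NOT ((d OR b) OR (d OR e))
De Morgan's: NOT(OR of terms) = AND of negations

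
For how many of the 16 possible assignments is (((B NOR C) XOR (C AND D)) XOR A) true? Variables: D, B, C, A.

Satisfying assignments: (0,0,0,0), (0,0,1,1), (0,1,0,1), (0,1,1,1), (1,0,0,0), (1,0,1,0), (1,1,0,1), (1,1,1,0)
Count: 8 out of 16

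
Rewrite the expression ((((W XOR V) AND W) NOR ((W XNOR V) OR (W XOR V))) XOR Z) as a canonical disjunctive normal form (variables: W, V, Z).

(NOT W AND NOT V AND Z) OR (NOT W AND V AND Z) OR (W AND NOT V AND Z) OR (W AND V AND Z)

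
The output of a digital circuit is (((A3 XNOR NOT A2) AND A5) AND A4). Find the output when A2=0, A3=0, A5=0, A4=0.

Substituting: (((0 XNOR NOT 0) AND 0) AND 0)
= 0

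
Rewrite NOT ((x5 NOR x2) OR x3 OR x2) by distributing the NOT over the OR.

NOT (x5 NOR x2) AND NOT x3 AND NOT x2
De Morgan's: NOT(OR of terms) = AND of negations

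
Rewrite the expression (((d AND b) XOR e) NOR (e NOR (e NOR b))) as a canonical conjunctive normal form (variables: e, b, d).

(e OR NOT b OR d) AND (e OR NOT b OR NOT d) AND (NOT e OR b OR d) AND (NOT e OR b OR NOT d) AND (NOT e OR NOT b OR d)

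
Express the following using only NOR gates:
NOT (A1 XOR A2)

(((((A1 NOR A2) NOR (A1 NOR A2)) NOR ((A1 NOR A2) NOR (A1 NOR A2))) NOR ((((A1 NOR A1) NOR (A2 NOR A2)) NOR ((A1 NOR A1) NOR (A2 NOR A2))) NOR (((A1 NOR A1) NOR (A2 NOR A2)) NOR ((A1 NOR A1) NOR (A2 NOR A2))))) NOR ((((A1 NOR A2) NOR (A1 NOR A2)) NOR ((A1 NOR A2) NOR (A1 NOR A2))) NOR ((((A1 NOR A1) NOR (A2 NOR A2)) NOR ((A1 NOR A1) NOR (A2 NOR A2))) NOR (((A1 NOR A1) NOR (A2 NOR A2)) NOR ((A1 NOR A1) NOR (A2 NOR A2))))))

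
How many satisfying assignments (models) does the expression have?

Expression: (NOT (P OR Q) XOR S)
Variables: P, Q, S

Satisfying assignments: (0,0,0), (0,1,1), (1,0,1), (1,1,1)
Count: 4 out of 8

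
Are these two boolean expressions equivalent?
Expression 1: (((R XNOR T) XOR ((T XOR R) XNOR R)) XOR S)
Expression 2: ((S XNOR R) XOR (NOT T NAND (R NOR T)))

No. Counterexample: with T=0, R=0, S=0, Expression 1 = 0 but Expression 2 = 1.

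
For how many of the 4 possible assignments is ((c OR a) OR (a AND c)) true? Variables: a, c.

Satisfying assignments: (0,1), (1,0), (1,1)
Count: 3 out of 4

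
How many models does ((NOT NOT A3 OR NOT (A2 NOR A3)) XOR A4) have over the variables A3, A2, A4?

Satisfying assignments: (0,0,1), (0,1,0), (1,0,0), (1,1,0)
Count: 4 out of 8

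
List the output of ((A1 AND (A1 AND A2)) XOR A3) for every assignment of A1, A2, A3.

A1 | A2 | A3 | Output
---------------------
0 | 0 | 0 | 0
0 | 0 | 1 | 1
0 | 1 | 0 | 0
0 | 1 | 1 | 1
1 | 0 | 0 | 0
1 | 0 | 1 | 1
1 | 1 | 0 | 1
1 | 1 | 1 | 0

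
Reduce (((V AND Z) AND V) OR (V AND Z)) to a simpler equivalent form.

By absorption (E OR (E AND v) = E):
= (V AND Z)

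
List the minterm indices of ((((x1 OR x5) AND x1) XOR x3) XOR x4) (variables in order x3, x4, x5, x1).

Σm(1, 3, 4, 6, 8, 10, 13, 15) = (NOT x3 AND NOT x4 AND NOT x5 AND x1) OR (NOT x3 AND NOT x4 AND x5 AND x1) OR (NOT x3 AND x4 AND NOT x5 AND NOT x1) OR (NOT x3 AND x4 AND x5 AND NOT x1) OR (x3 AND NOT x4 AND NOT x5 AND NOT x1) OR (x3 AND NOT x4 AND x5 AND NOT x1) OR (x3 AND x4 AND NOT x5 AND x1) OR (x3 AND x4 AND x5 AND x1)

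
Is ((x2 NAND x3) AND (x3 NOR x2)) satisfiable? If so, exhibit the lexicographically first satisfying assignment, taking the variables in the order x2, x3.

x2=0, x3=0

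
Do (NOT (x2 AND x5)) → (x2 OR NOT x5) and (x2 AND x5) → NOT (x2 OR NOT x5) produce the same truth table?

No, Inverse is not equivalent to original (counterexample: x2=0, x5=1, x3=0)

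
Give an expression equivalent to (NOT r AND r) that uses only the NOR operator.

(((r NOR r) NOR (r NOR r)) NOR (r NOR r))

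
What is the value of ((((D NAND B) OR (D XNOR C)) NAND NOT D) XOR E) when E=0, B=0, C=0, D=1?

Substituting: ((((1 NAND 0) OR (1 XNOR 0)) NAND NOT 1) XOR 0)
= 1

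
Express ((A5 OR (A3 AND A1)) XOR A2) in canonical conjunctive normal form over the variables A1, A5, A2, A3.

(A1 OR A5 OR A2 OR A3) AND (A1 OR A5 OR A2 OR NOT A3) AND (A1 OR NOT A5 OR NOT A2 OR A3) AND (A1 OR NOT A5 OR NOT A2 OR NOT A3) AND (NOT A1 OR A5 OR A2 OR A3) AND (NOT A1 OR A5 OR NOT A2 OR NOT A3) AND (NOT A1 OR NOT A5 OR NOT A2 OR A3) AND (NOT A1 OR NOT A5 OR NOT A2 OR NOT A3)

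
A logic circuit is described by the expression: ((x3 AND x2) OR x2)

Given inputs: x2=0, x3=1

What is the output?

Substituting: ((1 AND 0) OR 0)
= 0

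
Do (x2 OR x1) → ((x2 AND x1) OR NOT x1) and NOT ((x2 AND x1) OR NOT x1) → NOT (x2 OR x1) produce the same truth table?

Yes, Contrapositive is always equivalent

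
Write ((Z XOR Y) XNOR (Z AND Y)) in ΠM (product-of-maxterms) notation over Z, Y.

ΠM(1, 2, 3) = (Z OR NOT Y) AND (NOT Z OR Y) AND (NOT Z OR NOT Y)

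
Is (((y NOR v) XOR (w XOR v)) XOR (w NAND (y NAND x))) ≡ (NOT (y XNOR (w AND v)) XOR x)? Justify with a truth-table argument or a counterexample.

No. Counterexample: with x=0, w=0, v=1, y=1, Expression 1 = 0 but Expression 2 = 1.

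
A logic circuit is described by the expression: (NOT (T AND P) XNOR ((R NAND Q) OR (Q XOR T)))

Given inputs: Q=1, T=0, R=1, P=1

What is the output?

Substituting: (NOT (0 AND 1) XNOR ((1 NAND 1) OR (1 XOR 0)))
= 1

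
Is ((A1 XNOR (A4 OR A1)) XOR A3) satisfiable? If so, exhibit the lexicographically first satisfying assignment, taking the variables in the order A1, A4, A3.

A1=0, A4=0, A3=0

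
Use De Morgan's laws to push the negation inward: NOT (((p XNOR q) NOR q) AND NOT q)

NOT ((p XNOR q) NOR q) OR q
De Morgan's: NOT(AND of terms) = OR of negations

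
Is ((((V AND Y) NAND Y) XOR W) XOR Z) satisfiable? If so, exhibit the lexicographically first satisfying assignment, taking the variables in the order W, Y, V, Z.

W=0, Y=0, V=0, Z=0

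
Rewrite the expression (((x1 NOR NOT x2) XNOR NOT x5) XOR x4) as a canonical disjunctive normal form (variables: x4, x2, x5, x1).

(NOT x4 AND NOT x2 AND x5 AND NOT x1) OR (NOT x4 AND NOT x2 AND x5 AND x1) OR (NOT x4 AND x2 AND NOT x5 AND NOT x1) OR (NOT x4 AND x2 AND x5 AND x1) OR (x4 AND NOT x2 AND NOT x5 AND NOT x1) OR (x4 AND NOT x2 AND NOT x5 AND x1) OR (x4 AND x2 AND NOT x5 AND x1) OR (x4 AND x2 AND x5 AND NOT x1)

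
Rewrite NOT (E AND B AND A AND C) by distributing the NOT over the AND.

NOT E OR NOT B OR NOT A OR NOT C
De Morgan's: NOT(AND of terms) = OR of negations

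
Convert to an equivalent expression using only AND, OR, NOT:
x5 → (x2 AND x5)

NOT x5 OR (x2 AND x5)
(Implication elimination: A → B = NOT A OR B)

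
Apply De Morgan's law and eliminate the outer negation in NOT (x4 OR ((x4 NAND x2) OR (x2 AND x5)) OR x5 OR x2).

NOT x4 AND NOT ((x4 NAND x2) OR (x2 AND x5)) AND NOT x5 AND NOT x2
De Morgan's: NOT(OR of terms) = AND of negations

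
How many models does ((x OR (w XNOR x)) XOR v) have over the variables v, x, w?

Satisfying assignments: (0,0,0), (0,1,0), (0,1,1), (1,0,1)
Count: 4 out of 8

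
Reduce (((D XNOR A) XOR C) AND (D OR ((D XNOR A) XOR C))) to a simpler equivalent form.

By absorption (E AND (E OR v) = E):
= ((D XNOR A) XOR C)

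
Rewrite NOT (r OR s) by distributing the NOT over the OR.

NOT r AND NOT s
De Morgan's: NOT(OR of terms) = AND of negations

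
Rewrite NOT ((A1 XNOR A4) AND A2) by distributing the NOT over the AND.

NOT (A1 XNOR A4) OR NOT A2
De Morgan's: NOT(AND of terms) = OR of negations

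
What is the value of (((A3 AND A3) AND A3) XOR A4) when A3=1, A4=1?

Substituting: (((1 AND 1) AND 1) XOR 1)
= 0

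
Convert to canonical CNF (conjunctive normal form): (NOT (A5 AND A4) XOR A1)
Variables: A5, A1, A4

(A5 OR NOT A1 OR A4) AND (A5 OR NOT A1 OR NOT A4) AND (NOT A5 OR A1 OR NOT A4) AND (NOT A5 OR NOT A1 OR A4)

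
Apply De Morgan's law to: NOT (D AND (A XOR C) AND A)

NOT D OR NOT (A XOR C) OR NOT A
De Morgan's: NOT(AND of terms) = OR of negations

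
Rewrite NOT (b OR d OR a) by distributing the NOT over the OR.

NOT b AND NOT d AND NOT a
De Morgan's: NOT(OR of terms) = AND of negations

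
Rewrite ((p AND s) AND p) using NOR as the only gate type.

((((p NOR p) NOR (s NOR s)) NOR ((p NOR p) NOR (s NOR s))) NOR (p NOR p))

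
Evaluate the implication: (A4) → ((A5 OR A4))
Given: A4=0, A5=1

Antecedent (A4) = 0; consequent ((A5 OR A4)) = 1.
0 → 1 = 1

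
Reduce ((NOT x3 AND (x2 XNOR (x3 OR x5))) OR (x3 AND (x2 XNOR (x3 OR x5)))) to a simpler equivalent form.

By distribution ((E AND v) OR (E AND NOT v) = E):
= (x2 XNOR (x3 OR x5))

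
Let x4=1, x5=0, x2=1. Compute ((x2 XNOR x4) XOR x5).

Substituting: ((1 XNOR 1) XOR 0)
= 1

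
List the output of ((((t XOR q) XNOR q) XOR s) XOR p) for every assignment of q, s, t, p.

q | s | t | p | Output
----------------------
0 | 0 | 0 | 0 | 1
0 | 0 | 0 | 1 | 0
0 | 0 | 1 | 0 | 0
0 | 0 | 1 | 1 | 1
0 | 1 | 0 | 0 | 0
0 | 1 | 0 | 1 | 1
0 | 1 | 1 | 0 | 1
0 | 1 | 1 | 1 | 0
1 | 0 | 0 | 0 | 1
1 | 0 | 0 | 1 | 0
1 | 0 | 1 | 0 | 0
1 | 0 | 1 | 1 | 1
1 | 1 | 0 | 0 | 0
1 | 1 | 0 | 1 | 1
1 | 1 | 1 | 0 | 1
1 | 1 | 1 | 1 | 0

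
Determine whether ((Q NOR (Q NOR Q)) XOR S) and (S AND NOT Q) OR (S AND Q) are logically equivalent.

Yes, they are equivalent — the two output columns agree on all 4 assignments:
S | Q | Expression 1 | Expression 2
-----------------------------------
0 | 0 | 0 | 0
0 | 1 | 0 | 0
1 | 0 | 1 | 1
1 | 1 | 1 | 1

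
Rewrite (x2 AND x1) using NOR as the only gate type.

((x2 NOR x2) NOR (x1 NOR x1))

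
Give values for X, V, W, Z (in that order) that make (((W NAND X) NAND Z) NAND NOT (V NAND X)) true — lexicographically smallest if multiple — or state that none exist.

X=0, V=0, W=0, Z=0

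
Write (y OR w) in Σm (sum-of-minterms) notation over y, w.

Σm(1, 2, 3) = (NOT y AND w) OR (y AND NOT w) OR (y AND w)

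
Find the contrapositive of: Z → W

Contrapositive: NOT W → NOT Z
Note: A statement and its contrapositive are logically equivalent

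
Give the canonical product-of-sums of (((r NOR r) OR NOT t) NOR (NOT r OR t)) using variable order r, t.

ΠM(0, 1, 2, 3) = (r OR t) AND (r OR NOT t) AND (NOT r OR t) AND (NOT r OR NOT t)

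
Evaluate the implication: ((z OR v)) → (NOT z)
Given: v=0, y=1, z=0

Antecedent ((z OR v)) = 0; consequent (NOT z) = 1.
0 → 1 = 1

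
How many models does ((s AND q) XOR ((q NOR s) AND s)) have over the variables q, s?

Satisfying assignments: (1,1)
Count: 1 out of 4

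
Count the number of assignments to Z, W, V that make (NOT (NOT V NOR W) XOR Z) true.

Satisfying assignments: (0,0,0), (0,1,0), (0,1,1), (1,0,1)
Count: 4 out of 8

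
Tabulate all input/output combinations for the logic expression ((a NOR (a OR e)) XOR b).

b | a | e | Output
------------------
0 | 0 | 0 | 1
0 | 0 | 1 | 0
0 | 1 | 0 | 0
0 | 1 | 1 | 0
1 | 0 | 0 | 0
1 | 0 | 1 | 1
1 | 1 | 0 | 1
1 | 1 | 1 | 1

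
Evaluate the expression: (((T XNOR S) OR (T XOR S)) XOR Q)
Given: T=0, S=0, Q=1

Substituting: (((0 XNOR 0) OR (0 XOR 0)) XOR 1)
= 0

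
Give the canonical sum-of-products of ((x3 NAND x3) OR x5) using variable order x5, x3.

Σm(0, 2, 3) = (NOT x5 AND NOT x3) OR (x5 AND NOT x3) OR (x5 AND x3)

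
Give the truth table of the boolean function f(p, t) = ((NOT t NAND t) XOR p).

p | t | Output
--------------
0 | 0 | 1
0 | 1 | 1
1 | 0 | 0
1 | 1 | 0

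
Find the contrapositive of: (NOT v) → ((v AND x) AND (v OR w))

Contrapositive: NOT ((v AND x) AND (v OR w)) → v
Note: A statement and its contrapositive are logically equivalent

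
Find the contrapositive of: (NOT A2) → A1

Contrapositive: NOT A1 → A2
Note: A statement and its contrapositive are logically equivalent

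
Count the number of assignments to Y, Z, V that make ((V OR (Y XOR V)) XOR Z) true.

Satisfying assignments: (0,0,1), (0,1,0), (1,0,0), (1,0,1)
Count: 4 out of 8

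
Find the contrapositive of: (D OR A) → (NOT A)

Contrapositive: A → NOT (D OR A)
Note: A statement and its contrapositive are logically equivalent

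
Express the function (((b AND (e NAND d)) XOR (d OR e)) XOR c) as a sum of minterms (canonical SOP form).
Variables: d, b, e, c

Σm(1, 2, 4, 7, 8, 10, 13, 14) = (NOT d AND NOT b AND NOT e AND c) OR (NOT d AND NOT b AND e AND NOT c) OR (NOT d AND b AND NOT e AND NOT c) OR (NOT d AND b AND e AND c) OR (d AND NOT b AND NOT e AND NOT c) OR (d AND NOT b AND e AND NOT c) OR (d AND b AND NOT e AND c) OR (d AND b AND e AND NOT c)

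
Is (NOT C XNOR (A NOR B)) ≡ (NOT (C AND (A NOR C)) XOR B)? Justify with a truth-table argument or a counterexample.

No. Counterexample: with A=0, C=1, B=0, Expression 1 = 0 but Expression 2 = 1.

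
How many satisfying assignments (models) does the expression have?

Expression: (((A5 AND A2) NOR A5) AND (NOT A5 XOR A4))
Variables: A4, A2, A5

Satisfying assignments: (0,0,0), (0,1,0)
Count: 2 out of 8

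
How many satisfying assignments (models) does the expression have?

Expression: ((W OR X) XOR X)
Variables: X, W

Satisfying assignments: (0,1)
Count: 1 out of 4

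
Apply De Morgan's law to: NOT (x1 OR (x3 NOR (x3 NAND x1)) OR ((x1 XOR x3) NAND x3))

NOT x1 AND NOT (x3 NOR (x3 NAND x1)) AND NOT ((x1 XOR x3) NAND x3)
De Morgan's: NOT(OR of terms) = AND of negations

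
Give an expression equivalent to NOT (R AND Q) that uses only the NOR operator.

(((R NOR R) NOR (Q NOR Q)) NOR ((R NOR R) NOR (Q NOR Q)))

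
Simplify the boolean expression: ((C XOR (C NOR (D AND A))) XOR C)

By XOR self-cancellation ((E XOR v) XOR v = E):
= (C NOR (D AND A))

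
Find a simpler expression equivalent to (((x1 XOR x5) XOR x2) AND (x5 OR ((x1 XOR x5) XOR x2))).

By absorption (E AND (E OR v) = E):
= ((x1 XOR x5) XOR x2)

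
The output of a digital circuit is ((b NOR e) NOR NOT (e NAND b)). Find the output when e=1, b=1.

Substituting: ((1 NOR 1) NOR NOT (1 NAND 1))
= 0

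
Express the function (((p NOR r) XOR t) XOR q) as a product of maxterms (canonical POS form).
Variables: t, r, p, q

ΠM(1, 2, 4, 6, 8, 11, 13, 15) = (t OR r OR p OR NOT q) AND (t OR r OR NOT p OR q) AND (t OR NOT r OR p OR q) AND (t OR NOT r OR NOT p OR q) AND (NOT t OR r OR p OR q) AND (NOT t OR r OR NOT p OR NOT q) AND (NOT t OR NOT r OR p OR NOT q) AND (NOT t OR NOT r OR NOT p OR NOT q)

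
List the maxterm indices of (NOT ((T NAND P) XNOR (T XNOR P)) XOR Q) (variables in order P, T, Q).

ΠM(0, 3, 5, 7) = (P OR T OR Q) AND (P OR NOT T OR NOT Q) AND (NOT P OR T OR NOT Q) AND (NOT P OR NOT T OR NOT Q)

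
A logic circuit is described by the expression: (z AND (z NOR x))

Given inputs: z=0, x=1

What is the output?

Substituting: (0 AND (0 NOR 1))
= 0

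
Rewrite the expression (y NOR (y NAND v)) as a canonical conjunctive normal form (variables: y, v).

(y OR v) AND (y OR NOT v) AND (NOT y OR v) AND (NOT y OR NOT v)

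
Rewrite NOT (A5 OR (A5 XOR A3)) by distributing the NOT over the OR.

NOT A5 AND NOT (A5 XOR A3)
De Morgan's: NOT(OR of terms) = AND of negations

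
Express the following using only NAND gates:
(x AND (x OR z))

((x NAND ((x NAND x) NAND (z NAND z))) NAND (x NAND ((x NAND x) NAND (z NAND z))))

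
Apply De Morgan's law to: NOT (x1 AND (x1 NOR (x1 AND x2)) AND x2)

NOT x1 OR NOT (x1 NOR (x1 AND x2)) OR NOT x2
De Morgan's: NOT(AND of terms) = OR of negations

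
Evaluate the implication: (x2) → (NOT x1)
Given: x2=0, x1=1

Antecedent (x2) = 0; consequent (NOT x1) = 0.
0 → 0 = 1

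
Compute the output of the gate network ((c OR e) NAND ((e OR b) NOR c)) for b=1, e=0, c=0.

Substituting: ((0 OR 0) NAND ((0 OR 1) NOR 0))
= 1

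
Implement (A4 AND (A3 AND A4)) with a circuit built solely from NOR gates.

((A4 NOR A4) NOR (((A3 NOR A3) NOR (A4 NOR A4)) NOR ((A3 NOR A3) NOR (A4 NOR A4))))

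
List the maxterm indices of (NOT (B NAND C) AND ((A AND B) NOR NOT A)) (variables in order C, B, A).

ΠM(0, 1, 2, 3, 4, 5, 6, 7) = (C OR B OR A) AND (C OR B OR NOT A) AND (C OR NOT B OR A) AND (C OR NOT B OR NOT A) AND (NOT C OR B OR A) AND (NOT C OR B OR NOT A) AND (NOT C OR NOT B OR A) AND (NOT C OR NOT B OR NOT A)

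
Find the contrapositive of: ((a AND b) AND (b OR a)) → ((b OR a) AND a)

Contrapositive: NOT ((b OR a) AND a) → NOT ((a AND b) AND (b OR a))
Note: A statement and its contrapositive are logically equivalent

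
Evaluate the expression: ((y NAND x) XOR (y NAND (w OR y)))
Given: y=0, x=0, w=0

Substituting: ((0 NAND 0) XOR (0 NAND (0 OR 0)))
= 0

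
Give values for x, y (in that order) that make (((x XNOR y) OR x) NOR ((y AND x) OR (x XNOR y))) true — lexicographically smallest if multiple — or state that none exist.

x=0, y=1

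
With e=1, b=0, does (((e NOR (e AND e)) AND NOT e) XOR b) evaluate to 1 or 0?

Substituting: (((1 NOR (1 AND 1)) AND NOT 1) XOR 0)
= 0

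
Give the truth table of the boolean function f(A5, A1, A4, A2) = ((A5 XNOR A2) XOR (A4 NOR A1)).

A5 | A1 | A4 | A2 | Output
--------------------------
0 | 0 | 0 | 0 | 0
0 | 0 | 0 | 1 | 1
0 | 0 | 1 | 0 | 1
0 | 0 | 1 | 1 | 0
0 | 1 | 0 | 0 | 1
0 | 1 | 0 | 1 | 0
0 | 1 | 1 | 0 | 1
0 | 1 | 1 | 1 | 0
1 | 0 | 0 | 0 | 1
1 | 0 | 0 | 1 | 0
1 | 0 | 1 | 0 | 0
1 | 0 | 1 | 1 | 1
1 | 1 | 0 | 0 | 0
1 | 1 | 0 | 1 | 1
1 | 1 | 1 | 0 | 0
1 | 1 | 1 | 1 | 1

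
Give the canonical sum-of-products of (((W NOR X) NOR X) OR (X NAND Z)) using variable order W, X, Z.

Σm(0, 1, 2, 4, 5, 6) = (NOT W AND NOT X AND NOT Z) OR (NOT W AND NOT X AND Z) OR (NOT W AND X AND NOT Z) OR (W AND NOT X AND NOT Z) OR (W AND NOT X AND Z) OR (W AND X AND NOT Z)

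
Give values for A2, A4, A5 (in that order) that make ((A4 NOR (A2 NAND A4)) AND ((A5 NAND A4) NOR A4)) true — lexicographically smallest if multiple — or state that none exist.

UNSATISFIABLE - no assignment makes this expression true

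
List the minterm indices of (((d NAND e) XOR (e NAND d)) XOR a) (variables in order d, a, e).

Σm(2, 3, 6, 7) = (NOT d AND a AND NOT e) OR (NOT d AND a AND e) OR (d AND a AND NOT e) OR (d AND a AND e)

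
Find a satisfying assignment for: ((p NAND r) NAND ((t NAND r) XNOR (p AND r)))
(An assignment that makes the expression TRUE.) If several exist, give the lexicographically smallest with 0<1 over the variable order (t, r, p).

t=0, r=0, p=0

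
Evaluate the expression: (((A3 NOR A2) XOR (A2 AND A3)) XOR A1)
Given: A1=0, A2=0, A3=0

Substituting: (((0 NOR 0) XOR (0 AND 0)) XOR 0)
= 1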